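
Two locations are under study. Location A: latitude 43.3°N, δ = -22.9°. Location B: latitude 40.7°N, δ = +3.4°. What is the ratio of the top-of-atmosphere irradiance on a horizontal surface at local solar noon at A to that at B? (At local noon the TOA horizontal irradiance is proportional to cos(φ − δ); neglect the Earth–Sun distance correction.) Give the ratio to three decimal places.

0.507

A: cos θ_z = cos(43.3° − (-22.9°)) = 0.4035.
B: cos θ_z = cos(40.7° − (3.4°)) = 0.7955.
Ratio A/B = 0.4035 / 0.7955 = 0.5072.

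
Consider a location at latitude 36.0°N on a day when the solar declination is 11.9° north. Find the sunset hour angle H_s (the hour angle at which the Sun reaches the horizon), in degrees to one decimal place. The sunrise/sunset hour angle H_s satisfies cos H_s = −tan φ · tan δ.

98.8°

−tan φ tan δ = −(0.7265)(0.2107) = -0.1531; H_s = arccos(-0.1531) = 98.81°.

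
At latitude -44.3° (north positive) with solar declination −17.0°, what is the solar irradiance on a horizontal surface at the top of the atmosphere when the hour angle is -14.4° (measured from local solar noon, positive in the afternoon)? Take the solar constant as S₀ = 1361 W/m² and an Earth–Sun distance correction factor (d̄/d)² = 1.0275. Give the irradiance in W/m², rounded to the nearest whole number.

With φ = -44.3°, δ = -17.0°, H = -14.40°: sin φ sin δ = 0.2042, cos φ cos δ cos H = 0.6629, so cos θ_z = 0.8671.
Top-of-atmosphere irradiance = S₀ (d̄/d)² cos θ_z = 1361 × 1.0275 × 0.8671 = 1212.58 W/m².

1213 W/m²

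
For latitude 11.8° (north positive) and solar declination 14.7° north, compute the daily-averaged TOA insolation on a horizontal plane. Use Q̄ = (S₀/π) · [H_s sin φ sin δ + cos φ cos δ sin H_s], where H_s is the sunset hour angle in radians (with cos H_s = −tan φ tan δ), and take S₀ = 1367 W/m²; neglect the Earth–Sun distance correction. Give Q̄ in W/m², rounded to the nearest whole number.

The sunset hour angle satisfies cos H_s = −tan φ tan δ = -0.0548, giving H_s = 93.14°. In radians, H_s = 1.6256.
H_s sin φ sin δ = 1.6256 × 0.2045 × 0.2538 = 0.0844.
cos φ cos δ sin H_s = 0.9789 × 0.9673 × 0.9985 = 0.9455.
Q̄ = (1367/π) × (0.0844 + 0.9455) = 435.13 × 1.0299 = 448.14 W/m².

448 W/m²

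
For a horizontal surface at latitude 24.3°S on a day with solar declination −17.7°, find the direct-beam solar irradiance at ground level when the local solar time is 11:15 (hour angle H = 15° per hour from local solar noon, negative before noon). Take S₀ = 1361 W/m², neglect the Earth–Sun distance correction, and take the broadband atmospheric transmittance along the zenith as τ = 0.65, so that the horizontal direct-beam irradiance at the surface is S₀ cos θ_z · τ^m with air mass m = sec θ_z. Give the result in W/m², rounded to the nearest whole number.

Hour angle H = 15° × (11.25 − 12) = -11.25°.
With φ = -24.3°, δ = -17.7°, H = -11.25°: sin φ sin δ = 0.1251, cos φ cos δ cos H = 0.8516, so cos θ_z = 0.9767.
Air mass m = 1/cos θ_z = 1/0.9767 = 1.024; τ^m = 0.65^1.024 = 0.6433.
Surface direct beam = 1361 × 0.9767 × 0.6433 = 855.13 W/m².

855 W/m²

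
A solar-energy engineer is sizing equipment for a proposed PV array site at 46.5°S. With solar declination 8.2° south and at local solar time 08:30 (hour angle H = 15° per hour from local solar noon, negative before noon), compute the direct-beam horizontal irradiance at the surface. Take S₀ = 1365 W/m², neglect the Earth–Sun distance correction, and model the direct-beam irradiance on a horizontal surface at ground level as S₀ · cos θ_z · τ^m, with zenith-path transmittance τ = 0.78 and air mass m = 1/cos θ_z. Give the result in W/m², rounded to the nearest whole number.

Hour angle H = 15° × (8.5 − 12) = -52.50°.
cos θ_z = sin φ sin δ + cos φ cos δ cos H = (-0.7254)(-0.1426) + (0.6884)(0.9898)(0.6088) = 0.5183.
Air mass m = 1/cos θ_z = 1/0.5183 = 1.929; τ^m = 0.78^1.929 = 0.6192.
Surface direct beam = 1365 × 0.5183 × 0.6192 = 438.07 W/m².

438 W/m²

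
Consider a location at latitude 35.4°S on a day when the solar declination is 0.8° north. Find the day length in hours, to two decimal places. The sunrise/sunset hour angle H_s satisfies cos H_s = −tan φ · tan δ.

−tan φ tan δ = −(-0.7107)(0.0140) = 0.0099; H_s = arccos(0.0099) = 89.43°.
Day length = 2 H_s / 15° h⁻¹ = 178.86° / 15 = 11.924 h.

11.92 hours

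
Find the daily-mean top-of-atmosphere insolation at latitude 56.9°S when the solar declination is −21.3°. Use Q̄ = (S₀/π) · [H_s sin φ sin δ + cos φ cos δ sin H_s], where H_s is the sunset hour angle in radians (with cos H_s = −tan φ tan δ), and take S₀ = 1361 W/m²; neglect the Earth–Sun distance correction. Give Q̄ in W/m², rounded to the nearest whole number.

468 W/m²

−tan φ tan δ = −(-1.5340)(-0.3899) = -0.5981; H_s = arccos(-0.5981) = 126.73°. In radians, H_s = 2.2119.
H_s sin φ sin δ = 2.2119 × -0.8377 × -0.3633 = 0.6732.
cos φ cos δ sin H_s = 0.5461 × 0.9317 × 0.8014 = 0.4078.
Q̄ = (1361/π) × (0.6732 + 0.4078) = 433.22 × 1.0810 = 468.31 W/m².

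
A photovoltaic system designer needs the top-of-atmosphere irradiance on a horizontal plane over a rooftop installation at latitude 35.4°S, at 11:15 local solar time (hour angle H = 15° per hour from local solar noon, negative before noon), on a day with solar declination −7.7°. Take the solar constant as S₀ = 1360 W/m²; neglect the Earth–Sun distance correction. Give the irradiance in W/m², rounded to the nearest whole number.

1183 W/m²

Hour angle H = 15° × (11.25 − 12) = -11.25°.
With φ = -35.4°, δ = -7.7°, H = -11.25°: sin φ sin δ = 0.0776, cos φ cos δ cos H = 0.7923, so cos θ_z = 0.8699.
Top-of-atmosphere irradiance = S₀ cos θ_z = 1360 × 0.8699 = 1183.06 W/m².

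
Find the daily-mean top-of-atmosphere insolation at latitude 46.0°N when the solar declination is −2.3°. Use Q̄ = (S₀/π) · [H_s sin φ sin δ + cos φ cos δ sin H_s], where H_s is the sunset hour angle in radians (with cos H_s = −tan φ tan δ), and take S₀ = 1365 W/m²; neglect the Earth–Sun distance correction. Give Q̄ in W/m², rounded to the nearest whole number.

282 W/m²

cos H_s = −tan(46.0°) · tan(-2.3°) = 0.0416, so H_s = arccos(0.0416) = 87.62°. In radians, H_s = 1.5293.
H_s sin φ sin δ = 1.5293 × 0.7193 × -0.0401 = -0.0441.
cos φ cos δ sin H_s = 0.6947 × 0.9992 × 0.9991 = 0.6935.
Q̄ = (1365/π) × (-0.0441 + 0.6935) = 434.49 × 0.6494 = 282.16 W/m².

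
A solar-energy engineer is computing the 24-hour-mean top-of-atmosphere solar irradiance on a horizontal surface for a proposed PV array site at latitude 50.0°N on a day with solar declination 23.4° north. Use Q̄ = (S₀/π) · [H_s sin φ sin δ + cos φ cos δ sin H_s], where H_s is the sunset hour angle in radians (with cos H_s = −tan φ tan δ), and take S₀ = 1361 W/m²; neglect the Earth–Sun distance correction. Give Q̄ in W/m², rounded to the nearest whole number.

497 W/m²

The sunset hour angle satisfies cos H_s = −tan φ tan δ = -0.5157, giving H_s = 121.04°. In radians, H_s = 2.1125.
H_s sin φ sin δ = 2.1125 × 0.7660 × 0.3971 = 0.6426.
cos φ cos δ sin H_s = 0.6428 × 0.9178 × 0.8568 = 0.5055.
Q̄ = (1361/π) × (0.6426 + 0.5055) = 433.22 × 1.1481 = 497.38 W/m².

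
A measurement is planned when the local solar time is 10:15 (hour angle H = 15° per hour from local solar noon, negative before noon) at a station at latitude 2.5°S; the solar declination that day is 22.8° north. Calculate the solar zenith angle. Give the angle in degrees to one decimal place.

36.0°

Hour angle H = 15° × (10.25 − 12) = -26.25°.
With φ = -2.5°, δ = 22.8°, H = -26.25°: sin φ sin δ = -0.0169, cos φ cos δ cos H = 0.8260, so cos θ_z = 0.8091.
θ_z = arccos(0.8091) = 35.99°.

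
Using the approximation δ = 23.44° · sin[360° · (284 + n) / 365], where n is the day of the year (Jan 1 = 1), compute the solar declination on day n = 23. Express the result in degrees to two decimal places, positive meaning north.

360 × (284 + 23) / 365 = 302.795°; sin(302.795°) = -0.8406.
δ = 23.44 × -0.8406 = -19.704° ≈ -19.70°.

-19.70°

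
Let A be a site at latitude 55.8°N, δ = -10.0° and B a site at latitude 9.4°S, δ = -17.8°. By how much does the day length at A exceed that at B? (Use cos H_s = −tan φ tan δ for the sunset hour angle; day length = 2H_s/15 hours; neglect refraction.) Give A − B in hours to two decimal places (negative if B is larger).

-2.41 h

A: H_s = arccos(−tan 55.8° · tan -10.0°) = 74.96°, so 2H_s/15 = 9.9947 h.
B: H_s = arccos(−tan -9.4° · tan -17.8°) = 93.05°, so 2H_s/15 = 12.4067 h.
A − B = 9.9947 − 12.4067 = -2.4120 h.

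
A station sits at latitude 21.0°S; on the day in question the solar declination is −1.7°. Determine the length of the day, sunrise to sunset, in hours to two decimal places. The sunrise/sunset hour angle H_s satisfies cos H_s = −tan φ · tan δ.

12.09 hours

cos H_s = −tan(-21.0°) · tan(-1.7°) = -0.0114, so H_s = arccos(-0.0114) = 90.65°.
Day length = 2 H_s / 15° h⁻¹ = 181.30° / 15 = 12.087 h.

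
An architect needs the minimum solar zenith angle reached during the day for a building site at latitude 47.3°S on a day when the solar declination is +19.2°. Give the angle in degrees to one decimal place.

66.5°

At local solar noon the hour angle is zero, so the zenith angle is |φ − δ| = |-47.3° − (19.2°)| = 66.5°.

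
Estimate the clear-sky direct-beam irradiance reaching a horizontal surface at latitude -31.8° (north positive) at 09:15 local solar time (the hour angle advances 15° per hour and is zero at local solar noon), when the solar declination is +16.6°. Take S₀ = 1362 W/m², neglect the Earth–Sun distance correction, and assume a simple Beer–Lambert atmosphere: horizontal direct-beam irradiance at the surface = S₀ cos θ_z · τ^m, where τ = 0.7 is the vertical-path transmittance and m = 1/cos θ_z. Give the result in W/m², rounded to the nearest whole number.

291 W/m²

Hour angle H = 15° × (9.25 − 12) = -41.25°.
cos θ_z = sin(-31.8°) sin(16.6°) + cos(-31.8°) cos(16.6°) cos(-41.25°) = -0.1505 + 0.6124 = 0.4619.
Air mass m = 1/cos θ_z = 1/0.4619 = 2.165; τ^m = 0.7^2.165 = 0.4620.
Surface direct beam = 1362 × 0.4619 × 0.4620 = 290.65 W/m².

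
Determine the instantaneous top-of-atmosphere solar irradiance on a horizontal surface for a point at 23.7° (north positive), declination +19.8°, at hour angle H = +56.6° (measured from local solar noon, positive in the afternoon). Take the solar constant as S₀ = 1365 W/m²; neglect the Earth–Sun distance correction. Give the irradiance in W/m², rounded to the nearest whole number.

833 W/m²

cos θ_z = sin(23.7°) sin(19.8°) + cos(23.7°) cos(19.8°) cos(56.60°) = 0.1362 + 0.4743 = 0.6105.
Top-of-atmosphere irradiance = S₀ cos θ_z = 1365 × 0.6105 = 833.33 W/m².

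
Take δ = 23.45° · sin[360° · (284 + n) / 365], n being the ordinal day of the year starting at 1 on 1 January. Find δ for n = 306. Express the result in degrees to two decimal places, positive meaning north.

360 × (284 + 306) / 365 = 581.918°; sin(581.918°) = -0.6681.
δ = 23.45 × -0.6681 = -15.667° ≈ -15.67°.

-15.67°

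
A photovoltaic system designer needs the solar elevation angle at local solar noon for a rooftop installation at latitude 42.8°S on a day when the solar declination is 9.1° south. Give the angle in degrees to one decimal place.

At local solar noon the hour angle is zero, so the elevation is 90° − |φ − δ| = 90° − |-42.8° − (-9.1°)| = 90° − 33.7° = 56.3°.

56.3°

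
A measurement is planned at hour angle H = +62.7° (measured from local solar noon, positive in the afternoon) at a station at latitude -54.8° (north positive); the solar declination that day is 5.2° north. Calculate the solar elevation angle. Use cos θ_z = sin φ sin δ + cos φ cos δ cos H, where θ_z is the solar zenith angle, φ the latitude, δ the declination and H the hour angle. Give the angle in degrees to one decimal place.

cos θ_z = sin φ sin δ + cos φ cos δ cos H = (-0.8171)(0.0906) + (0.5764)(0.9959)(0.4586) = 0.1892.
θ_z = arccos(0.1892) = 79.09°, so the elevation is 90° − 79.09° = 10.91°.

10.9°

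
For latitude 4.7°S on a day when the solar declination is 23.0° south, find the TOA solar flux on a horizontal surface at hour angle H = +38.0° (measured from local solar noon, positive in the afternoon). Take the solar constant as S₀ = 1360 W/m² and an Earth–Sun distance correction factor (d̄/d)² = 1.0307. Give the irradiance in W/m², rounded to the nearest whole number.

cos θ_z = sin φ sin δ + cos φ cos δ cos H = (-0.0819)(-0.3907) + (0.9966)(0.9205)(0.7880) = 0.7549.
Top-of-atmosphere irradiance = S₀ (d̄/d)² cos θ_z = 1360 × 1.0307 × 0.7549 = 1058.18 W/m².

1058 W/m²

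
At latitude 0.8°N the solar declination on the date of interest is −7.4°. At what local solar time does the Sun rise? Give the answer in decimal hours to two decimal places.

6.01 h

cos H_s = −tan(0.8°) · tan(-7.4°) = 0.0018, so H_s = arccos(0.0018) = 89.90°.
Sunrise is at 12 − H_s/15 = 12 − 5.993 = 6.007 h local solar time.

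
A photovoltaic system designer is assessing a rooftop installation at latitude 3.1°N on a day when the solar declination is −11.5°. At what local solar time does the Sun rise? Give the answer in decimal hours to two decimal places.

−tan φ tan δ = −(0.0542)(-0.2035) = 0.0110; H_s = arccos(0.0110) = 89.37°.
Sunrise is at 12 − H_s/15 = 12 − 5.958 = 6.042 h local solar time.

6.04 h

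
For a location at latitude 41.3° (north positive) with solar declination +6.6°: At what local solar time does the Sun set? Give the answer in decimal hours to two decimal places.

−tan φ tan δ = −(0.8785)(0.1157) = -0.1016; H_s = arccos(-0.1016) = 95.83°.
Sunset is at 12 + H_s/15 = 12 + 6.389 = 18.389 h local solar time.

18.39 h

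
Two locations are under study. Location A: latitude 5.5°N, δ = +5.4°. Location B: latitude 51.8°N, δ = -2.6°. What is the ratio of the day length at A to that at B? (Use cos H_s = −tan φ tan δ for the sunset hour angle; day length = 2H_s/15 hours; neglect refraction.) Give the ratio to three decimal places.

1.044

A: H_s = arccos(−tan 5.5° · tan 5.4°) = 90.52°, so 2H_s/15 = 12.0693 h.
B: H_s = arccos(−tan 51.8° · tan -2.6°) = 86.69°, so 2H_s/15 = 11.5587 h.
Ratio A/B = 12.0693 / 11.5587 = 1.0442.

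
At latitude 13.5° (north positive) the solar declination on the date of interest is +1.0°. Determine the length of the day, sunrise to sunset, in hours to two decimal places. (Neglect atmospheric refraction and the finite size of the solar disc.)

The sunset hour angle satisfies cos H_s = −tan φ tan δ = -0.0042, giving H_s = 90.24°.
Day length = 2 H_s / 15° h⁻¹ = 180.48° / 15 = 12.032 h.

12.03 hours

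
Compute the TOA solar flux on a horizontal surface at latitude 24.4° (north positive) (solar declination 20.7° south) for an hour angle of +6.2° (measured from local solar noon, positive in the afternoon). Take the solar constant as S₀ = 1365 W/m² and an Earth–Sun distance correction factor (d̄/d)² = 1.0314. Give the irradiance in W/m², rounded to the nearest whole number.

cos θ_z = sin φ sin δ + cos φ cos δ cos H = (0.4131)(-0.3535) + (0.9107)(0.9354)(0.9942) = 0.7009.
Top-of-atmosphere irradiance = S₀ (d̄/d)² cos θ_z = 1365 × 1.0314 × 0.7009 = 986.77 W/m².

987 W/m²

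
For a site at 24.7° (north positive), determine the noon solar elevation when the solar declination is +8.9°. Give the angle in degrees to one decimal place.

At local solar noon the hour angle is zero, so the elevation is 90° − |φ − δ| = 90° − |24.7° − (8.9°)| = 90° − 15.8° = 74.2°.

74.2°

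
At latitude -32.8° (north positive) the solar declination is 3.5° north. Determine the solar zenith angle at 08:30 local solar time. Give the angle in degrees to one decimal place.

61.5°

Hour angle H = 15° × (8.5 − 12) = -52.50°.
With φ = -32.8°, δ = 3.5°, H = -52.50°: sin φ sin δ = -0.0331, cos φ cos δ cos H = 0.5108, so cos θ_z = 0.4777.
θ_z = arccos(0.4777) = 61.46°.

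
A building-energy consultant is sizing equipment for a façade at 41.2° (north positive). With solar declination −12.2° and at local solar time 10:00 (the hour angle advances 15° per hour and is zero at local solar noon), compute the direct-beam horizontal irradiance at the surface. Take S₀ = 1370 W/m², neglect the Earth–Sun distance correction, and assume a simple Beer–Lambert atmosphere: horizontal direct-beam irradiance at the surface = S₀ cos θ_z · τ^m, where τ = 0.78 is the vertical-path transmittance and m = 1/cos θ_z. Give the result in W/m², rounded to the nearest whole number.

Hour angle H = 15° × (10 − 12) = -30.00°.
cos θ_z = sin φ sin δ + cos φ cos δ cos H = (0.6587)(-0.2113) + (0.7524)(0.9774)(0.8660) = 0.4977.
Air mass m = 1/cos θ_z = 1/0.4977 = 2.009; τ^m = 0.78^2.009 = 0.6070.
Surface direct beam = 1370 × 0.4977 × 0.6070 = 413.88 W/m².

414 W/m²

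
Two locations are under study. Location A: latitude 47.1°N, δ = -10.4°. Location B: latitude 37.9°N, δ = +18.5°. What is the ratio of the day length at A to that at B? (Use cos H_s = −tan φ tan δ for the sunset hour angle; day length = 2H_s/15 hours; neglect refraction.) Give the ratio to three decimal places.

0.748

A: H_s = arccos(−tan 47.1° · tan -10.4°) = 78.61°, so 2H_s/15 = 10.4813 h.
B: H_s = arccos(−tan 37.9° · tan 18.5°) = 105.10°, so 2H_s/15 = 14.0133 h.
Ratio A/B = 10.4813 / 14.0133 = 0.7480.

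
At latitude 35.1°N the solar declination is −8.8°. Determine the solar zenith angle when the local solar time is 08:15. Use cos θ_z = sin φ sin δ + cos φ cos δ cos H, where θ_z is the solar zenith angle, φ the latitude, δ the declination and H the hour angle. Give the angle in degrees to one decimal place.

68.8°

Hour angle H = 15° × (8.25 − 12) = -56.25°.
cos θ_z = sin φ sin δ + cos φ cos δ cos H = (0.5750)(-0.1530) + (0.8181)(0.9882)(0.5556) = 0.3612.
θ_z = arccos(0.3612) = 68.83°.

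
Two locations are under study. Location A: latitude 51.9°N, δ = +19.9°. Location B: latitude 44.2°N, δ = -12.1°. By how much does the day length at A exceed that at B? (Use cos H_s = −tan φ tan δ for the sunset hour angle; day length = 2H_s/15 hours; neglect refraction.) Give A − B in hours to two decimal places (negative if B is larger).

A: H_s = arccos(−tan 51.9° · tan 19.9°) = 117.49°, so 2H_s/15 = 15.6653 h.
B: H_s = arccos(−tan 44.2° · tan -12.1°) = 77.97°, so 2H_s/15 = 10.3960 h.
A − B = 15.6653 − 10.3960 = 5.2693 h.

+5.27 h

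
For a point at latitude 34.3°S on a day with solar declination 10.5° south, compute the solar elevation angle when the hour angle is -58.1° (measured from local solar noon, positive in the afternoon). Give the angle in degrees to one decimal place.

32.1°

cos θ_z = sin φ sin δ + cos φ cos δ cos H = (-0.5635)(-0.1822) + (0.8261)(0.9833)(0.5284) = 0.5319.
θ_z = arccos(0.5319) = 57.87°, so the elevation is 90° − 57.87° = 32.13°.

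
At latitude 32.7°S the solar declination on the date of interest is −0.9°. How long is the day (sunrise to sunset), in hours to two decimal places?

12.08 hours

cos H_s = −tan(-32.7°) · tan(-0.9°) = -0.0101, so H_s = arccos(-0.0101) = 90.58°.
Day length = 2 H_s / 15° h⁻¹ = 181.16° / 15 = 12.077 h.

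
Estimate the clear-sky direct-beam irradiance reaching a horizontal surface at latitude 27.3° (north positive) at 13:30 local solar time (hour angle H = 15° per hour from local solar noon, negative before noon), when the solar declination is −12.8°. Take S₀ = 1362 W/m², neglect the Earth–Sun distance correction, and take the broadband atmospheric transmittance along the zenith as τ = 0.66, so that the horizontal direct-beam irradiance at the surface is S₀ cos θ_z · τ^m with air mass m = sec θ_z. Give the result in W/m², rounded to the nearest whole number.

525 W/m²

Hour angle H = 15° × (13.5 − 12) = 22.50°.
cos θ_z = sin φ sin δ + cos φ cos δ cos H = (0.4586)(-0.2215) + (0.8886)(0.9751)(0.9239) = 0.6990.
Air mass m = 1/cos θ_z = 1/0.6990 = 1.431; τ^m = 0.66^1.431 = 0.5518.
Surface direct beam = 1362 × 0.6990 × 0.5518 = 525.33 W/m².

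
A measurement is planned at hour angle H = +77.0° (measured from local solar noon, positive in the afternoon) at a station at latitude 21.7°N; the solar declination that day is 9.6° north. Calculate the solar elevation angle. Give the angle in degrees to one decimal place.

15.5°

cos θ_z = sin φ sin δ + cos φ cos δ cos H = (0.3697)(0.1668) + (0.9291)(0.9860)(0.2250) = 0.2678.
θ_z = arccos(0.2678) = 74.47°, so the elevation is 90° − 74.47° = 15.53°.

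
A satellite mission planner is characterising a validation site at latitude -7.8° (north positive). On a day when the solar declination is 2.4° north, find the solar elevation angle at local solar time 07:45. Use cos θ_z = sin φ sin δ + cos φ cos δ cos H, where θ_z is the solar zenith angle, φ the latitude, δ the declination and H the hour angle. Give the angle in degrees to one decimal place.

25.6°

Hour angle H = 15° × (7.75 − 12) = -63.75°.
cos θ_z = sin φ sin δ + cos φ cos δ cos H = (-0.1357)(0.0419) + (0.9907)(0.9991)(0.4423) = 0.4321.
θ_z = arccos(0.4321) = 64.40°, so the elevation is 90° − 64.40° = 25.60°.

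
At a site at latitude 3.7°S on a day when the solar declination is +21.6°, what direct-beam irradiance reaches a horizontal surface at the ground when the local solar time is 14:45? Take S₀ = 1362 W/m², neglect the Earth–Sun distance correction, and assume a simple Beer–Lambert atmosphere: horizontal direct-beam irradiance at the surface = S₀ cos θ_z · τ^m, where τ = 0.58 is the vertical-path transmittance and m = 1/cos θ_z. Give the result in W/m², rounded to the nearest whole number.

409 W/m²

Hour angle H = 15° × (14.75 − 12) = 41.25°.
cos θ_z = sin(-3.7°) sin(21.6°) + cos(-3.7°) cos(21.6°) cos(41.25°) = -0.0238 + 0.6976 = 0.6738.
Air mass m = 1/cos θ_z = 1/0.6738 = 1.484; τ^m = 0.58^1.484 = 0.4456.
Surface direct beam = 1362 × 0.6738 × 0.4456 = 408.93 W/m².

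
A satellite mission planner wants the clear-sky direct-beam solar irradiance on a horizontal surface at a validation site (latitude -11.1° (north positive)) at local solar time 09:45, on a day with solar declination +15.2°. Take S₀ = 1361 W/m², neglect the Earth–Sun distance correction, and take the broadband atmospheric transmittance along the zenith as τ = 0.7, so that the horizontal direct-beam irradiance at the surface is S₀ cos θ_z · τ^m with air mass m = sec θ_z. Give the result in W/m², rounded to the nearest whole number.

Hour angle H = 15° × (9.75 − 12) = -33.75°.
With φ = -11.1°, δ = 15.2°, H = -33.75°: sin φ sin δ = -0.0505, cos φ cos δ cos H = 0.7874, so cos θ_z = 0.7369.
Air mass m = 1/cos θ_z = 1/0.7369 = 1.357; τ^m = 0.7^1.357 = 0.6163.
Surface direct beam = 1361 × 0.7369 × 0.6163 = 618.10 W/m².

618 W/m²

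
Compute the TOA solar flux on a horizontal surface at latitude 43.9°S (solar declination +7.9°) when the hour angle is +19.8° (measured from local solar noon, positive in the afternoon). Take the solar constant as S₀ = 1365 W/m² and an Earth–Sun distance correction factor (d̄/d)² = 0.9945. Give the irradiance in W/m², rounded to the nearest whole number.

cos θ_z = sin φ sin δ + cos φ cos δ cos H = (-0.6934)(0.1374) + (0.7206)(0.9905)(0.9409) = 0.5763.
Top-of-atmosphere irradiance = S₀ (d̄/d)² cos θ_z = 1365 × 0.9945 × 0.5763 = 782.32 W/m².

782 W/m²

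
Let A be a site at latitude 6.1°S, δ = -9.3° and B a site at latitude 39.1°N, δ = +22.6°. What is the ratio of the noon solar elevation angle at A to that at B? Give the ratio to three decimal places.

1.181

A: 90° − |-6.1 − (-9.3)| = 86.80°.
B: 90° − |39.1 − (22.6)| = 73.50°.
Ratio A/B = 86.8000 / 73.5000 = 1.1810.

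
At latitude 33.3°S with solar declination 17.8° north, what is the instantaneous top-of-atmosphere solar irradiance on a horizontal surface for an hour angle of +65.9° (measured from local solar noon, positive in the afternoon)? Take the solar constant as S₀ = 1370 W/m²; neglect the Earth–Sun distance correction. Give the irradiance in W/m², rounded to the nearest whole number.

With φ = -33.3°, δ = 17.8°, H = 65.90°: sin φ sin δ = -0.1678, cos φ cos δ cos H = 0.3249, so cos θ_z = 0.1571.
Top-of-atmosphere irradiance = S₀ cos θ_z = 1370 × 0.1571 = 215.23 W/m².

215 W/m²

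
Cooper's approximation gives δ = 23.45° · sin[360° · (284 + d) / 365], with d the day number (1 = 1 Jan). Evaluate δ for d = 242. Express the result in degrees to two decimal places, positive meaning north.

360 × (284 + 242) / 365 = 518.795°; sin(518.795°) = 0.3617.
δ = 23.45 × 0.3617 = 8.482° ≈ +8.48°.

+8.48°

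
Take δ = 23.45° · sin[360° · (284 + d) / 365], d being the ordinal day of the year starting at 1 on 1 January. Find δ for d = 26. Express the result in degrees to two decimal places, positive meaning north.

-19.03°

360 × (284 + 26) / 365 = 305.753°; sin(305.753°) = -0.8115.
δ = 23.45 × -0.8115 = -19.030° ≈ -19.03°.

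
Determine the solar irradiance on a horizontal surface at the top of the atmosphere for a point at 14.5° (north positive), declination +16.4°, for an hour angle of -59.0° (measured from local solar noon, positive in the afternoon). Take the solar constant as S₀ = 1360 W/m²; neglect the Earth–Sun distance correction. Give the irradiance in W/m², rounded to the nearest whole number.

747 W/m²

cos θ_z = sin(14.5°) sin(16.4°) + cos(14.5°) cos(16.4°) cos(-59.00°) = 0.0707 + 0.4783 = 0.5490.
Top-of-atmosphere irradiance = S₀ cos θ_z = 1360 × 0.5490 = 746.64 W/m².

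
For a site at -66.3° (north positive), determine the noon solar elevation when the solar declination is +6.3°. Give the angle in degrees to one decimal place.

At local solar noon the hour angle is zero, so the elevation is 90° − |φ − δ| = 90° − |-66.3° − (6.3°)| = 90° − 72.6° = 17.4°.

17.4°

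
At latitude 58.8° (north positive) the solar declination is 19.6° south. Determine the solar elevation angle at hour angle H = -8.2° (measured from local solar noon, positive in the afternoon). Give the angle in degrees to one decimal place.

11.3°

cos θ_z = sin φ sin δ + cos φ cos δ cos H = (0.8554)(-0.3355) + (0.5180)(0.9421)(0.9898) = 0.1960.
θ_z = arccos(0.1960) = 78.70°, so the elevation is 90° − 78.70° = 11.30°.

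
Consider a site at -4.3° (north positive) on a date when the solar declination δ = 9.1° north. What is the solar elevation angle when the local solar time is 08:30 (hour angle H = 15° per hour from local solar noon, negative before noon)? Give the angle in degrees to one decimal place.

36.0°

Hour angle H = 15° × (8.5 − 12) = -52.50°.
With φ = -4.3°, δ = 9.1°, H = -52.50°: sin φ sin δ = -0.0119, cos φ cos δ cos H = 0.5994, so cos θ_z = 0.5875.
θ_z = arccos(0.5875) = 54.02°, so the elevation is 90° − 54.02° = 35.98°.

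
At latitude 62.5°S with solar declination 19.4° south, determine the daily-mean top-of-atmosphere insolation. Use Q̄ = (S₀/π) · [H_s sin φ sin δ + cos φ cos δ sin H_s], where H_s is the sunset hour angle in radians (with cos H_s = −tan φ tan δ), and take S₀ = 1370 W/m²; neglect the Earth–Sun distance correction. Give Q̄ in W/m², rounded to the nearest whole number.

cos H_s = −tan(-62.5°) · tan(-19.4°) = -0.6765, so H_s = arccos(-0.6765) = 132.57°. In radians, H_s = 2.3138.
H_s sin φ sin δ = 2.3138 × -0.8870 × -0.3322 = 0.6818.
cos φ cos δ sin H_s = 0.4617 × 0.9432 × 0.7364 = 0.3207.
Q̄ = (1370/π) × (0.6818 + 0.3207) = 436.08 × 1.0025 = 437.17 W/m².

437 W/m²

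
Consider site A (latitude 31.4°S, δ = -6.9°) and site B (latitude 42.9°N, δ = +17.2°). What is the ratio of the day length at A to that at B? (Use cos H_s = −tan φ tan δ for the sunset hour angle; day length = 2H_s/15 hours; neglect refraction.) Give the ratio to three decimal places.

A: H_s = arccos(−tan -31.4° · tan -6.9°) = 94.24°, so 2H_s/15 = 12.5653 h.
B: H_s = arccos(−tan 42.9° · tan 17.2°) = 106.72°, so 2H_s/15 = 14.2293 h.
Ratio A/B = 12.5653 / 14.2293 = 0.8831.

0.883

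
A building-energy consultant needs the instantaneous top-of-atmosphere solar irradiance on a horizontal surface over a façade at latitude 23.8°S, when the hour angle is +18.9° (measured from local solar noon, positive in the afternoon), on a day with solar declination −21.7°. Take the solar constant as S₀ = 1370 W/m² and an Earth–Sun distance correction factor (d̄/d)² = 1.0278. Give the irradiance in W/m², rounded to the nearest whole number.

1343 W/m²

cos θ_z = sin(-23.8°) sin(-21.7°) + cos(-23.8°) cos(-21.7°) cos(18.90°) = 0.1492 + 0.8043 = 0.9535.
Top-of-atmosphere irradiance = S₀ (d̄/d)² cos θ_z = 1370 × 1.0278 × 0.9535 = 1342.61 W/m².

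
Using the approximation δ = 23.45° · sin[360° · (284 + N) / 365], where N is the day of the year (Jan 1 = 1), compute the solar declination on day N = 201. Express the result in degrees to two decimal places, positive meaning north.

+20.64°

360 × (284 + 201) / 365 = 478.356°; sin(478.356°) = 0.8800.
δ = 23.45 × 0.8800 = 20.636° ≈ +20.64°.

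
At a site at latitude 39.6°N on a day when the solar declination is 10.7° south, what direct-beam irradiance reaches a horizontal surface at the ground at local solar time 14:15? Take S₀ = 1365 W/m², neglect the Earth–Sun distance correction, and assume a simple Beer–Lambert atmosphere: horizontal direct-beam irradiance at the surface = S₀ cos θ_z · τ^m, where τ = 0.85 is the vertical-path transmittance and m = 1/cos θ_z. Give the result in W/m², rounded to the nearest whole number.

Hour angle H = 15° × (14.25 − 12) = 33.75°.
With φ = 39.6°, δ = -10.7°, H = 33.75°: sin φ sin δ = -0.1183, cos φ cos δ cos H = 0.6295, so cos θ_z = 0.5112.
Air mass m = 1/cos θ_z = 1/0.5112 = 1.956; τ^m = 0.85^1.956 = 0.7277.
Surface direct beam = 1365 × 0.5112 × 0.7277 = 507.78 W/m².

508 W/m²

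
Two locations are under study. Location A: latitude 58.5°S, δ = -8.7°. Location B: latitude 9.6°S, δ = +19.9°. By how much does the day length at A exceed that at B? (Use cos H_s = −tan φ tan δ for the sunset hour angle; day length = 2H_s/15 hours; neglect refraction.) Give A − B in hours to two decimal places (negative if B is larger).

A: H_s = arccos(−tan -58.5° · tan -8.7°) = 104.46°, so 2H_s/15 = 13.9280 h.
B: H_s = arccos(−tan -9.6° · tan 19.9°) = 86.49°, so 2H_s/15 = 11.5320 h.
A − B = 13.9280 − 11.5320 = 2.3960 h.

+2.40 h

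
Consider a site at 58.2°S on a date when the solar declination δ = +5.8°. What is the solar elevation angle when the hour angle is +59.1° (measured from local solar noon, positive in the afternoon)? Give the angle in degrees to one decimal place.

10.6°

With φ = -58.2°, δ = 5.8°, H = 59.10°: sin φ sin δ = -0.0859, cos φ cos δ cos H = 0.2692, so cos θ_z = 0.1833.
θ_z = arccos(0.1833) = 79.44°, so the elevation is 90° − 79.44° = 10.56°.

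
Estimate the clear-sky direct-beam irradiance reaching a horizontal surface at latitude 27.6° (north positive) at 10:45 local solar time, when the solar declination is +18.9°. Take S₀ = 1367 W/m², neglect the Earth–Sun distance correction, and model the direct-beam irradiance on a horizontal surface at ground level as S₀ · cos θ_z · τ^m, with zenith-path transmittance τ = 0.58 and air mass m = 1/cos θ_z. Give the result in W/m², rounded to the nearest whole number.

Hour angle H = 15° × (10.75 − 12) = -18.75°.
cos θ_z = sin(27.6°) sin(18.9°) + cos(27.6°) cos(18.9°) cos(-18.75°) = 0.1501 + 0.7939 = 0.9440.
Air mass m = 1/cos θ_z = 1/0.9440 = 1.059; τ^m = 0.58^1.059 = 0.5617.
Surface direct beam = 1367 × 0.9440 × 0.5617 = 724.84 W/m².

725 W/m²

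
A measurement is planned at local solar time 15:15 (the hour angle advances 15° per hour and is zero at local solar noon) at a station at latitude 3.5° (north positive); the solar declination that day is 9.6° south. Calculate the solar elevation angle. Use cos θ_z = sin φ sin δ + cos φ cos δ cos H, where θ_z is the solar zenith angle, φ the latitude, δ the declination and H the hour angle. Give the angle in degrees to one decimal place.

39.7°

Hour angle H = 15° × (15.25 − 12) = 48.75°.
cos θ_z = sin φ sin δ + cos φ cos δ cos H = (0.0610)(-0.1668) + (0.9981)(0.9860)(0.6593) = 0.6387.
θ_z = arccos(0.6387) = 50.31°, so the elevation is 90° − 50.31° = 39.69°.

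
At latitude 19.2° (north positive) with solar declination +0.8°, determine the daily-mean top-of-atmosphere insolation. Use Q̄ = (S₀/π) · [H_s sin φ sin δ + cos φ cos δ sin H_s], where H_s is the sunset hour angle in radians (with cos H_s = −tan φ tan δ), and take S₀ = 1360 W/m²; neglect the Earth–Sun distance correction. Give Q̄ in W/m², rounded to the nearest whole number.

412 W/m²

cos H_s = −tan(19.2°) · tan(0.8°) = -0.0049, so H_s = arccos(-0.0049) = 90.28°. In radians, H_s = 1.5757.
H_s sin φ sin δ = 1.5757 × 0.3289 × 0.0140 = 0.0073.
cos φ cos δ sin H_s = 0.9444 × 0.9999 × 1.0000 = 0.9443.
Q̄ = (1360/π) × (0.0073 + 0.9443) = 432.90 × 0.9516 = 411.95 W/m².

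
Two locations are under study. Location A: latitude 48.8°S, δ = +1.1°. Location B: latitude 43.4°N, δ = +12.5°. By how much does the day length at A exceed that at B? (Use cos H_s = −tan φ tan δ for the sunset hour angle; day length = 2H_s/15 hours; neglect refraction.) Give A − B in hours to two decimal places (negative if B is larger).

A: H_s = arccos(−tan -48.8° · tan 1.1°) = 88.74°, so 2H_s/15 = 11.8320 h.
B: H_s = arccos(−tan 43.4° · tan 12.5°) = 102.10°, so 2H_s/15 = 13.6133 h.
A − B = 11.8320 − 13.6133 = -1.7813 h.

-1.78 h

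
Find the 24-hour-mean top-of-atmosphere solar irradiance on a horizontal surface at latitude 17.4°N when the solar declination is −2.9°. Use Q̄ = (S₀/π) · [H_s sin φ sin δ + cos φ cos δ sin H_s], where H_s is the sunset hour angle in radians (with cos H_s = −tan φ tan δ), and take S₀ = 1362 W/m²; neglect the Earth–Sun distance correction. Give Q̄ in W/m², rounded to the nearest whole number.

cos H_s = −tan(17.4°) · tan(-2.9°) = 0.0159, so H_s = arccos(0.0159) = 89.09°. In radians, H_s = 1.5549.
H_s sin φ sin δ = 1.5549 × 0.2990 × -0.0506 = -0.0235.
cos φ cos δ sin H_s = 0.9542 × 0.9987 × 0.9999 = 0.9529.
Q̄ = (1362/π) × (-0.0235 + 0.9529) = 433.54 × 0.9294 = 402.93 W/m².

403 W/m²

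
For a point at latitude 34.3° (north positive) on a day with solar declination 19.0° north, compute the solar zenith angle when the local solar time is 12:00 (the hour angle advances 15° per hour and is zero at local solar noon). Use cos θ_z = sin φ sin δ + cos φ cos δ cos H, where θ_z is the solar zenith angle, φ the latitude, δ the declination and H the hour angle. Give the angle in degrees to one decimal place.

15.3°

Hour angle H = 15° × (12 − 12) = 0.00°.
cos θ_z = sin φ sin δ + cos φ cos δ cos H = (0.5635)(0.3256) + (0.8261)(0.9455)(1.0000) = 0.9646.
θ_z = arccos(0.9646) = 15.29°.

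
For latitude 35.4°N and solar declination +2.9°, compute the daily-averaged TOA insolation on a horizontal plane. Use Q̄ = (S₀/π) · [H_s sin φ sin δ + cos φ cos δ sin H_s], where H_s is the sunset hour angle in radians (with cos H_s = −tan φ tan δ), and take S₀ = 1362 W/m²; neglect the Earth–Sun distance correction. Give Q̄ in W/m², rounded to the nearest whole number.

373 W/m²

cos H_s = −tan(35.4°) · tan(2.9°) = -0.0360, so H_s = arccos(-0.0360) = 92.06°. In radians, H_s = 1.6068.
H_s sin φ sin δ = 1.6068 × 0.5793 × 0.0506 = 0.0471.
cos φ cos δ sin H_s = 0.8151 × 0.9987 × 0.9994 = 0.8136.
Q̄ = (1362/π) × (0.0471 + 0.8136) = 433.54 × 0.8607 = 373.15 W/m².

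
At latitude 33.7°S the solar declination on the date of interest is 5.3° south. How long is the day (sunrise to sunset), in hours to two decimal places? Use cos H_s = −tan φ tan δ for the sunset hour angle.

12.47 hours

−tan φ tan δ = −(-0.6669)(-0.0928) = -0.0619; H_s = arccos(-0.0619) = 93.55°.
Day length = 2 H_s / 15° h⁻¹ = 187.10° / 15 = 12.473 h.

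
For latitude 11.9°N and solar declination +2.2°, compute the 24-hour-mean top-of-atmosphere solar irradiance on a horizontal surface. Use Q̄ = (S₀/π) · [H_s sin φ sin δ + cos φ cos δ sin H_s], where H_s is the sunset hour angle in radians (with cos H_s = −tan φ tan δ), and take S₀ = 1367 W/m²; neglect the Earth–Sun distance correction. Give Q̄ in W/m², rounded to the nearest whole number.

−tan φ tan δ = −(0.2107)(0.0384) = -0.0081; H_s = arccos(-0.0081) = 90.46°. In radians, H_s = 1.5788.
H_s sin φ sin δ = 1.5788 × 0.2062 × 0.0384 = 0.0125.
cos φ cos δ sin H_s = 0.9785 × 0.9993 × 1.0000 = 0.9778.
Q̄ = (1367/π) × (0.0125 + 0.9778) = 435.13 × 0.9903 = 430.91 W/m².

431 W/m²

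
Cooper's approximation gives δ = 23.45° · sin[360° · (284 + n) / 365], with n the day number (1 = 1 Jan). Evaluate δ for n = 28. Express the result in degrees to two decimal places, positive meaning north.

360 × (284 + 28) / 365 = 307.726°; sin(307.726°) = -0.7909.
δ = 23.45 × -0.7909 = -18.547° ≈ -18.55°.

-18.55°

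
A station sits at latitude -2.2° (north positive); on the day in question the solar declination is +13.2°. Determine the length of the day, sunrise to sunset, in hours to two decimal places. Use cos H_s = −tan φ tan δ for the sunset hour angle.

11.93 hours

cos H_s = −tan(-2.2°) · tan(13.2°) = 0.0090, so H_s = arccos(0.0090) = 89.48°.
Day length = 2 H_s / 15° h⁻¹ = 178.96° / 15 = 11.931 h.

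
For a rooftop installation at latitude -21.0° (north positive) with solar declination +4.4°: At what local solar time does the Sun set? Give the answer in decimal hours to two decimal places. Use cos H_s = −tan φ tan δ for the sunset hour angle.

−tan φ tan δ = −(-0.3839)(0.0769) = 0.0295; H_s = arccos(0.0295) = 88.31°.
Sunset is at 12 + H_s/15 = 12 + 5.887 = 17.887 h local solar time.

17.89 h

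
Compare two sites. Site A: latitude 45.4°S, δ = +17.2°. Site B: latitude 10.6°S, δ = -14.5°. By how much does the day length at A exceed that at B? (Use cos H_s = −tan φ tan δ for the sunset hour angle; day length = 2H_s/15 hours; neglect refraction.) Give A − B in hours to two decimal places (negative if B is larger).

-2.81 h

A: H_s = arccos(−tan -45.4° · tan 17.2°) = 71.71°, so 2H_s/15 = 9.5613 h.
B: H_s = arccos(−tan -10.6° · tan -14.5°) = 92.77°, so 2H_s/15 = 12.3693 h.
A − B = 9.5613 − 12.3693 = -2.8080 h.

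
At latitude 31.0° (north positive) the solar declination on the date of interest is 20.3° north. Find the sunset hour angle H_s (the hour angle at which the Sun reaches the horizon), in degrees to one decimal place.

102.8°

−tan φ tan δ = −(0.6009)(0.3699) = -0.2223; H_s = arccos(-0.2223) = 102.84°.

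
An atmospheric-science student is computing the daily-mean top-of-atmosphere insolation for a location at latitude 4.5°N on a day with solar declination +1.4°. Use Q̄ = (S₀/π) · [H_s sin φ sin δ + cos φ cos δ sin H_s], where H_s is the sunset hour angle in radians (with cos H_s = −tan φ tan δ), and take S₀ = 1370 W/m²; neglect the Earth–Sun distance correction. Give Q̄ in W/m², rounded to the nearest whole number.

436 W/m²

cos H_s = −tan(4.5°) · tan(1.4°) = -0.0019, so H_s = arccos(-0.0019) = 90.11°. In radians, H_s = 1.5727.
H_s sin φ sin δ = 1.5727 × 0.0785 × 0.0244 = 0.0030.
cos φ cos δ sin H_s = 0.9969 × 0.9997 × 1.0000 = 0.9966.
Q̄ = (1370/π) × (0.0030 + 0.9966) = 436.08 × 0.9996 = 435.91 W/m².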